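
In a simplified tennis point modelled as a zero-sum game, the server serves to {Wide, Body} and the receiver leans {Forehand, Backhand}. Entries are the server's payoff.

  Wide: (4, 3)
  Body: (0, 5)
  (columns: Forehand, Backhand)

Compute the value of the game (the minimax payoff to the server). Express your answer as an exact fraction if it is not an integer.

10/3

Row minima: Wide → 3, Body → 0; maximin = 3.
Column maxima: Forehand → 4, Backhand → 5; minimax = 4.
3 ≠ 4, so there is no saddle point; optimal play is mixed.
Let the server play Wide with probability p. Expected payoff against Forehand: 4p + 0(1−p) = 4p; against Backhand: 3p + 5(1−p) = −2p + 5.
Setting these equal: 4p = −2p + 5 ⇒ 6p = 5 ⇒ p = 5/6, and the value is (4)·(5/6) = 10/3.
For the receiver: with q = P(Forehand), equating Wide's and Body's payoffs gives q + 3 = −5q + 5 ⇒ q = 1/3.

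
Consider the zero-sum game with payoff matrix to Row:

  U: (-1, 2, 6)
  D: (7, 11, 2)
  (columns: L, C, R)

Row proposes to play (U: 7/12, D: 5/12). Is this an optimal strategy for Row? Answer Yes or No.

No

Against L this mix gives (7/12)·(-1) + (5/12)·7 = 7/3.
Against C this mix gives (7/12)·2 + (5/12)·11 = 23/4.
Against R this mix gives (7/12)·6 + (5/12)·2 = 13/3.
Column will play L, holding Row to 7/3. Shifting weight toward the row that does better against L would raise this floor (the equalizing mix achieves 11/3 against both L and R), so the proposed strategy is not optimal.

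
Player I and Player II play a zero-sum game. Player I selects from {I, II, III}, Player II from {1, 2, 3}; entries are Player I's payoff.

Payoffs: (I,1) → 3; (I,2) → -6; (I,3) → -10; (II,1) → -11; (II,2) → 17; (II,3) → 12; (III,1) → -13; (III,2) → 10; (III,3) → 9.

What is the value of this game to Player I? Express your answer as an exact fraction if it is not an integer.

-37/18

Row minima: I → -10, II → -11, III → -13; maximin = -10.
Column maxima: 1 → 3, 2 → 17, 3 → 12; minimax = 3.
-10 ≠ 3, so there is no saddle point; optimal play is mixed.
III is strictly dominated by II, so Player I never plays it.
2 is strictly dominated by 3 (it gives Player I strictly more in every row), so Player II never plays it.
On the remaining 2×2 (I, II vs 1, 3):
Let Player I play I with probability p. Expected payoff against 1: 3p + (-11)(1−p) = 14p − 11; against 3: (-10)p + 12(1−p) = −22p + 12.
Setting these equal: 14p − 11 = −22p + 12 ⇒ 36p = 23 ⇒ p = 23/36, and the value is (14)·(23/36) − 11 = -37/18.
For Player II: with q = P(1), equating I's and II's payoffs gives 13q − 10 = −23q + 12 ⇒ q = 11/18.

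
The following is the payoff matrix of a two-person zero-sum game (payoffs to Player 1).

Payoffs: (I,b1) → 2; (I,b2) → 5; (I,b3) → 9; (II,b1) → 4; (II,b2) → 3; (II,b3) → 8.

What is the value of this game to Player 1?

7/2

Row minima: I → 2, II → 3; maximin = 3.
Column maxima: b1 → 4, b2 → 5, b3 → 9; minimax = 4.
3 ≠ 4, so there is no saddle point; optimal play is mixed.
b3 is strictly dominated by b1 (it gives Player 1 strictly more in every row), so Player 2 never plays it.
On the remaining 2×2 (I, II vs b1, b2):
Let Player 1 play I with probability p. Expected payoff against b1: 2p + 4(1−p) = −2p + 4; against b2: 5p + 3(1−p) = 2p + 3.
Setting these equal: −2p + 4 = 2p + 3 ⇒ −4p = -1 ⇒ p = 1/4, and the value is (-2)·(1/4) + 4 = 7/2.
For Player 2: with q = P(b1), equating I's and II's payoffs gives −3q + 5 = q + 3 ⇒ q = 1/2.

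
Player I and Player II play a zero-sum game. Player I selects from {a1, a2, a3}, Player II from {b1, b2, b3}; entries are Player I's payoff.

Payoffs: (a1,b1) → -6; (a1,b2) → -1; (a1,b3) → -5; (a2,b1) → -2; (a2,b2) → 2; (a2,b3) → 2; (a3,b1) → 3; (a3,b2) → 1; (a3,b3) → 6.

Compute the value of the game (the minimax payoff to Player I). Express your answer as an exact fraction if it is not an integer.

Row minima: a1 → -6, a2 → -2, a3 → 1; maximin = 1.
Column maxima: b1 → 3, b2 → 2, b3 → 6; minimax = 2.
1 ≠ 2, so there is no saddle point; optimal play is mixed.
a1 is strictly dominated by a2, so Player I never plays it.
b3 is strictly dominated by b1 (it gives Player I strictly more in every row), so Player II never plays it.
On the remaining 2×2 (a2, a3 vs b1, b2):
Let Player I play a2 with probability p. Expected payoff against b1: (-2)p + 3(1−p) = −5p + 3; against b2: 2p + 1(1−p) = p + 1.
Setting these equal: −5p + 3 = p + 1 ⇒ −6p = -2 ⇒ p = 1/3, and the value is (-5)·(1/3) + 3 = 4/3.
For Player II: with q = P(b1), equating a2's and a3's payoffs gives −4q + 2 = 2q + 1 ⇒ q = 1/6.

4/3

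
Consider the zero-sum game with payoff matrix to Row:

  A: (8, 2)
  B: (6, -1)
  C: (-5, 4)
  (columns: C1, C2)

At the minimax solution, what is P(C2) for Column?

Row minima: A → 2, B → -1, C → -5; maximin = 2.
Column maxima: C1 → 8, C2 → 4; minimax = 4.
2 ≠ 4, so there is no saddle point; optimal play is mixed.
B is strictly dominated by A, so Row never plays it.
On the remaining 2×2 (A, C vs C1, C2):
Let Row play A with probability p. Expected payoff against C1: 8p + (-5)(1−p) = 13p − 5; against C2: 2p + 4(1−p) = −2p + 4.
Setting these equal: 13p − 5 = −2p + 4 ⇒ 15p = 9 ⇒ p = 3/5, and the value is (13)·(3/5) − 5 = 14/5.
For Column: with q = P(C1), equating A's and C's payoffs gives 6q + 2 = −9q + 4 ⇒ q = 2/15.

13/15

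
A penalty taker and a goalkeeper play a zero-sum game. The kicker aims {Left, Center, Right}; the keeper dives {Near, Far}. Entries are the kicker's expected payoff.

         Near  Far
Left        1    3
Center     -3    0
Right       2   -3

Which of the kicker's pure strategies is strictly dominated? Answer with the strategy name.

Left gives a strictly higher payoff than Center against every column: 1 > -3, 3 > 0.
So Center is strictly dominated and the kicker never plays it.

Center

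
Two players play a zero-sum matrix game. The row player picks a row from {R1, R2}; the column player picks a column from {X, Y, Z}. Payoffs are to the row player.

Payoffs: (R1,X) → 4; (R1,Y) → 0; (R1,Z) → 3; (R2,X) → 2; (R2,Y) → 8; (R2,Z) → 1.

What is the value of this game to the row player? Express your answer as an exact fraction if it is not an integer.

Row minima: R1 → 0, R2 → 1; maximin = 1.
Column maxima: X → 4, Y → 8, Z → 3; minimax = 3.
1 ≠ 3, so there is no saddle point; optimal play is mixed.
X is strictly dominated by Z (it gives the row player strictly more in every row), so the column player never plays it.
On the remaining 2×2 (R1, R2 vs Y, Z):
Let the row player play R1 with probability p. Expected payoff against Y: 0p + 8(1−p) = −8p + 8; against Z: 3p + 1(1−p) = 2p + 1.
Setting these equal: −8p + 8 = 2p + 1 ⇒ −10p = -7 ⇒ p = 7/10, and the value is (-8)·(7/10) + 8 = 12/5.
For the column player: with q = P(Y), equating R1's and R2's payoffs gives −3q + 3 = 7q + 1 ⇒ q = 1/5.

12/5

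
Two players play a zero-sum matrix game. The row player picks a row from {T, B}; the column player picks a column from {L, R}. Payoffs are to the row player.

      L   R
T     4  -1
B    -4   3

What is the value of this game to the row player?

Row minima: T → -1, B → -4; maximin = -1.
Column maxima: L → 4, R → 3; minimax = 3.
-1 ≠ 3, so there is no saddle point; optimal play is mixed.
Let the row player play T with probability p. Expected payoff against L: 4p + (-4)(1−p) = 8p − 4; against R: (-1)p + 3(1−p) = −4p + 3.
Setting these equal: 8p − 4 = −4p + 3 ⇒ 12p = 7 ⇒ p = 7/12, and the value is (8)·(7/12) − 4 = 2/3.
For the column player: with q = P(L), equating T's and B's payoffs gives 5q − 1 = −7q + 3 ⇒ q = 1/3.

2/3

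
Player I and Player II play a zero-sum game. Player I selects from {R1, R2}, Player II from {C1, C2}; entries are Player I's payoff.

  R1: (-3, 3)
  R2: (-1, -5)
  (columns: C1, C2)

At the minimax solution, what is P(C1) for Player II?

Row minima: R1 → -3, R2 → -5; maximin = -3.
Column maxima: C1 → -1, C2 → 3; minimax = -1.
-3 ≠ -1, so there is no saddle point; optimal play is mixed.
Let Player I play R1 with probability p. Expected payoff against C1: (-3)p + (-1)(1−p) = −2p − 1; against C2: 3p + (-5)(1−p) = 8p − 5.
Setting these equal: −2p − 1 = 8p − 5 ⇒ −10p = -4 ⇒ p = 2/5, and the value is (-2)·(2/5) − 1 = -9/5.
For Player II: with q = P(C1), equating R1's and R2's payoffs gives −6q + 3 = 4q − 5 ⇒ q = 4/5.

4/5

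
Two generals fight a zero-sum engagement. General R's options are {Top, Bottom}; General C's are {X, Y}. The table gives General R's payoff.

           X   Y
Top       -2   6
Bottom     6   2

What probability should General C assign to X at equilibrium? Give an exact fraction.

1/3

Row minima: Top → -2, Bottom → 2; maximin = 2.
Column maxima: X → 6, Y → 6; minimax = 6.
2 ≠ 6, so there is no saddle point; optimal play is mixed.
Let General R play Top with probability p. Expected payoff against X: (-2)p + 6(1−p) = −8p + 6; against Y: 6p + 2(1−p) = 4p + 2.
Setting these equal: −8p + 6 = 4p + 2 ⇒ −12p = -4 ⇒ p = 1/3, and the value is (-8)·(1/3) + 6 = 10/3.
For General C: with q = P(X), equating Top's and Bottom's payoffs gives −8q + 6 = 4q + 2 ⇒ q = 1/3.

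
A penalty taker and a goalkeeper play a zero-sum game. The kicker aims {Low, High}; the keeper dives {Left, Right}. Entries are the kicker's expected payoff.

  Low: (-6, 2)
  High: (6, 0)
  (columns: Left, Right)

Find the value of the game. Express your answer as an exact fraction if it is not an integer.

6/7

Row minima: Low → -6, High → 0; maximin = 0.
Column maxima: Left → 6, Right → 2; minimax = 2.
0 ≠ 2, so there is no saddle point; optimal play is mixed.
Let the kicker play Low with probability p. Expected payoff against Left: (-6)p + 6(1−p) = −12p + 6; against Right: 2p + 0(1−p) = 2p.
Setting these equal: −12p + 6 = 2p ⇒ −14p = -6 ⇒ p = 3/7, and the value is (-12)·(3/7) + 6 = 6/7.
For the keeper: with q = P(Left), equating Low's and High's payoffs gives −8q + 2 = 6q ⇒ q = 1/7.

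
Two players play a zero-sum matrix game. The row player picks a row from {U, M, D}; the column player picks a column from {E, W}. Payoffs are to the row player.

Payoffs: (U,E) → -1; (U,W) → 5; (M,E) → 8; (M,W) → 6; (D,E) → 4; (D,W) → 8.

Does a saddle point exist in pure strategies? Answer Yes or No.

No

Row minima: U → -1, M → 6, D → 4; maximin = 6.
Column maxima: E → 8, W → 8; minimax = 8.
6 ≠ 8, so no pure-strategy equilibrium exists.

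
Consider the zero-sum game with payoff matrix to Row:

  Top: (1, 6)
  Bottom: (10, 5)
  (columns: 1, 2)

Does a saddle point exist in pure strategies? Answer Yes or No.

Row minima: Top → 1, Bottom → 5; maximin = 5.
Column maxima: 1 → 10, 2 → 6; minimax = 6.
5 ≠ 6, so no pure-strategy equilibrium exists.

No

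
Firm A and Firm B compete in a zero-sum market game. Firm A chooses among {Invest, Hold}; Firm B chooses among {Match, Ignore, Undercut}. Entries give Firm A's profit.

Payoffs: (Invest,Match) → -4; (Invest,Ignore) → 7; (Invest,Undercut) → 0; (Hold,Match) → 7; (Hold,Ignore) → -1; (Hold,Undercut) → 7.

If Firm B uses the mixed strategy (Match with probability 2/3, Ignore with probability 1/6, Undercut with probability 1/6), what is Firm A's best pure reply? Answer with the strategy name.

Expected payoff of Invest: (2/3)·(-4) + (1/6)·7 + (1/6)·0 = -3/2.
Expected payoff of Hold: (2/3)·7 + (1/6)·(-1) + (1/6)·7 = 17/3.
The largest is 17/3, so Firm A's best response is Hold.

Hold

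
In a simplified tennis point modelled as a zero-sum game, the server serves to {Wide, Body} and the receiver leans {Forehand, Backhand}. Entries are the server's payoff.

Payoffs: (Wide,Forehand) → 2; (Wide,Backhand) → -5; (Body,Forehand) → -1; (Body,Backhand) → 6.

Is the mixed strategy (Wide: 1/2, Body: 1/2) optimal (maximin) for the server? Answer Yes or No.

Yes

Against Forehand this mix gives (1/2)·2 + (1/2)·(-1) = 1/2.
Against Backhand this mix gives (1/2)·(-5) + (1/2)·6 = 1/2.
All of the receiver's active replies (Forehand, Backhand) yield 1/2, and no column does worse for the server. The mix makes the receiver indifferent and guarantees 1/2, so it is optimal.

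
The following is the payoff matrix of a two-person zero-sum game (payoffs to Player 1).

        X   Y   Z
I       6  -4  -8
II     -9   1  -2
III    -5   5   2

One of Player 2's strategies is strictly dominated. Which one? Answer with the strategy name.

Z holds Player 1's payoff strictly below Y in every row: -8 < -4, -2 < 1, 2 < 5.
So Y is strictly dominated for Player 2.

Y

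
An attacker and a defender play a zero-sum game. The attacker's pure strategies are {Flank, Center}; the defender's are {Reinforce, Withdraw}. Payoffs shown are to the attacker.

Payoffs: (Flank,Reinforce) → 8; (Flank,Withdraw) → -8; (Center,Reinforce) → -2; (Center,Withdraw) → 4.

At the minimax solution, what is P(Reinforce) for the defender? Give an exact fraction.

6/11

Row minima: Flank → -8, Center → -2; maximin = -2.
Column maxima: Reinforce → 8, Withdraw → 4; minimax = 4.
-2 ≠ 4, so there is no saddle point; optimal play is mixed.
Let the attacker play Flank with probability p. Expected payoff against Reinforce: 8p + (-2)(1−p) = 10p − 2; against Withdraw: (-8)p + 4(1−p) = −12p + 4.
Setting these equal: 10p − 2 = −12p + 4 ⇒ 22p = 6 ⇒ p = 3/11, and the value is (10)·(3/11) − 2 = 8/11.
For the defender: with q = P(Reinforce), equating Flank's and Center's payoffs gives 16q − 8 = −6q + 4 ⇒ q = 6/11.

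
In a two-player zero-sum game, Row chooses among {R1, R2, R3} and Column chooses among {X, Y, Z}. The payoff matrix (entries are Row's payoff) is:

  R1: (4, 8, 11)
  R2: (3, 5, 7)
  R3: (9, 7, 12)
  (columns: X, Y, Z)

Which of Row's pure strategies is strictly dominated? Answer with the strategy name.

R2

R1 gives a strictly higher payoff than R2 against every column: 4 > 3, 8 > 5, 11 > 7.
So R2 is strictly dominated and Row never plays it.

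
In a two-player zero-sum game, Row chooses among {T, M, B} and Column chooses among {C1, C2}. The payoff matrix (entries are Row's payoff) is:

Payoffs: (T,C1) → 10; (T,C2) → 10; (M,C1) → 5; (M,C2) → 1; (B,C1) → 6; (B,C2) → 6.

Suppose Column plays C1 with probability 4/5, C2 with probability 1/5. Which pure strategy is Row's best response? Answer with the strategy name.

Expected payoff of T: (4/5)·10 + (1/5)·10 = 10.
Expected payoff of M: (4/5)·5 + (1/5)·1 = 21/5.
Expected payoff of B: (4/5)·6 + (1/5)·6 = 6.
The largest is 10, so Row's best response is T.

T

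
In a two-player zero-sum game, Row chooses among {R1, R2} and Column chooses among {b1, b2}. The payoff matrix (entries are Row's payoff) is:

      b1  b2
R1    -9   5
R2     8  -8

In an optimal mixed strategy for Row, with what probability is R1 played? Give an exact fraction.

Row minima: R1 → -9, R2 → -8; maximin = -8.
Column maxima: b1 → 8, b2 → 5; minimax = 5.
-8 ≠ 5, so there is no saddle point; optimal play is mixed.
Let Row play R1 with probability p. Expected payoff against b1: (-9)p + 8(1−p) = −17p + 8; against b2: 5p + (-8)(1−p) = 13p − 8.
Setting these equal: −17p + 8 = 13p − 8 ⇒ −30p = -16 ⇒ p = 8/15, and the value is (-17)·(8/15) + 8 = -16/15.
For Column: with q = P(b1), equating R1's and R2's payoffs gives −14q + 5 = 16q − 8 ⇒ q = 13/30.

8/15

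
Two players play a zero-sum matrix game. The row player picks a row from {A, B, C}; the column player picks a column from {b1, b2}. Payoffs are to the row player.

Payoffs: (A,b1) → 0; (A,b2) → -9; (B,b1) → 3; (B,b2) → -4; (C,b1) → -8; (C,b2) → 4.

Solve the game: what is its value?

Row minima: A → -9, B → -4, C → -8; maximin = -4.
Column maxima: b1 → 3, b2 → 4; minimax = 3.
-4 ≠ 3, so there is no saddle point; optimal play is mixed.
A is strictly dominated by B, so the row player never plays it.
On the remaining 2×2 (B, C vs b1, b2):
Let the row player play B with probability p. Expected payoff against b1: 3p + (-8)(1−p) = 11p − 8; against b2: (-4)p + 4(1−p) = −8p + 4.
Setting these equal: 11p − 8 = −8p + 4 ⇒ 19p = 12 ⇒ p = 12/19, and the value is (11)·(12/19) − 8 = -20/19.
For the column player: with q = P(b1), equating B's and C's payoffs gives 7q − 4 = −12q + 4 ⇒ q = 8/19.

-20/19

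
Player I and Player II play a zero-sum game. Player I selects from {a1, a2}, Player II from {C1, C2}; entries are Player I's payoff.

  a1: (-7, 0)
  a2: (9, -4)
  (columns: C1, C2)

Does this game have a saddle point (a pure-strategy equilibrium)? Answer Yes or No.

No

Row minima: a1 → -7, a2 → -4; maximin = -4.
Column maxima: C1 → 9, C2 → 0; minimax = 0.
-4 ≠ 0, so no pure-strategy equilibrium exists.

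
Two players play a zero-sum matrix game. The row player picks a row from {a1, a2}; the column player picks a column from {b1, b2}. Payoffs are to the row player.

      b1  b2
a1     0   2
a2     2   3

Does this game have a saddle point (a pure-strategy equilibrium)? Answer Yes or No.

Yes

Row minima: a1 → 0, a2 → 2; maximin = 2.
Column maxima: b1 → 2, b2 → 3; minimax = 2.
maximin = minimax = 2, so a saddle point exists.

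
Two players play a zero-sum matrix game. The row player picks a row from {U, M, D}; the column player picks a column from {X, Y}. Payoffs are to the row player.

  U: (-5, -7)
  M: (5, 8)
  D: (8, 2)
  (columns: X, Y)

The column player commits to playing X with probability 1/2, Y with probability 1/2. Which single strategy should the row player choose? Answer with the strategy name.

Expected payoff of U: (1/2)·(-5) + (1/2)·(-7) = -6.
Expected payoff of M: (1/2)·5 + (1/2)·8 = 13/2.
Expected payoff of D: (1/2)·8 + (1/2)·2 = 5.
The largest is 13/2, so the row player's best response is M.

M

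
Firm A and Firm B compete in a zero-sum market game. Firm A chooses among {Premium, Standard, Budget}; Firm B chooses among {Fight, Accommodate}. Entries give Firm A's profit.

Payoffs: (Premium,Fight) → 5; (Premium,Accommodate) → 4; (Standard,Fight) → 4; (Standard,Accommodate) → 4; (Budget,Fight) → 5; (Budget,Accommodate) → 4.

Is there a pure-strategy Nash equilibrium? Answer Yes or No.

Row minima: Premium → 4, Standard → 4, Budget → 4; maximin = 4.
Column maxima: Fight → 5, Accommodate → 4; minimax = 4.
maximin = minimax = 4, so a saddle point exists.

Yes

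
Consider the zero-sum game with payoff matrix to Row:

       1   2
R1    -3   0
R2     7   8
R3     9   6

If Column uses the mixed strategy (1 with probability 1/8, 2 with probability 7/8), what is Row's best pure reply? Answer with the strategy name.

Expected payoff of R1: (1/8)·(-3) + (7/8)·0 = -3/8.
Expected payoff of R2: (1/8)·7 + (7/8)·8 = 63/8.
Expected payoff of R3: (1/8)·9 + (7/8)·6 = 51/8.
The largest is 63/8, so Row's best response is R2.

R2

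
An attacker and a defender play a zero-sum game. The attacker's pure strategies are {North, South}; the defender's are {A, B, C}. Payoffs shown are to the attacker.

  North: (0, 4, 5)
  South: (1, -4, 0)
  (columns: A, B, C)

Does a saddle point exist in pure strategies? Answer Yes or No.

Row minima: North → 0, South → -4; maximin = 0.
Column maxima: A → 1, B → 4, C → 5; minimax = 1.
0 ≠ 1, so no pure-strategy equilibrium exists.

No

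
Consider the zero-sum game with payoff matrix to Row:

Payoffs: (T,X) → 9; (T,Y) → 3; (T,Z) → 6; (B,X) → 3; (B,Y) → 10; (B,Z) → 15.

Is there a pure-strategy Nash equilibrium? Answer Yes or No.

No

Row minima: T → 3, B → 3; maximin = 3.
Column maxima: X → 9, Y → 10, Z → 15; minimax = 9.
3 ≠ 9, so no pure-strategy equilibrium exists.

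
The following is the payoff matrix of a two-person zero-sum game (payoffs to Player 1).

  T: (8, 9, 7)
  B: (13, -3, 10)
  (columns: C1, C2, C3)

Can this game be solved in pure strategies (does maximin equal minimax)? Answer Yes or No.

No

Row minima: T → 7, B → -3; maximin = 7.
Column maxima: C1 → 13, C2 → 9, C3 → 10; minimax = 9.
7 ≠ 9, so no pure-strategy equilibrium exists.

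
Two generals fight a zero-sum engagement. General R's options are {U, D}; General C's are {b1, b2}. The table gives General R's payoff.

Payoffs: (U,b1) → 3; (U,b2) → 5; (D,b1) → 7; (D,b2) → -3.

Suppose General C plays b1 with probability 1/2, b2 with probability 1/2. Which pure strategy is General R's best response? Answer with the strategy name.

Expected payoff of U: (1/2)·3 + (1/2)·5 = 4.
Expected payoff of D: (1/2)·7 + (1/2)·(-3) = 2.
The largest is 4, so General R's best response is U.

U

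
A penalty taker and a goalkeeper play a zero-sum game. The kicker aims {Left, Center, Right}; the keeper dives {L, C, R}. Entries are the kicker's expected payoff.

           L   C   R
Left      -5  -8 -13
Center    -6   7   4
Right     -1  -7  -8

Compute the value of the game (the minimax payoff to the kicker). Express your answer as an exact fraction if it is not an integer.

Row minima: Left → -13, Center → -6, Right → -8; maximin = -6.
Column maxima: L → -1, C → 7, R → 4; minimax = -1.
-6 ≠ -1, so there is no saddle point; optimal play is mixed.
Left is strictly dominated by Right, so the kicker never plays it.
C is strictly dominated by R (it gives the kicker strictly more in every row), so the keeper never plays it.
On the remaining 2×2 (Center, Right vs L, R):
Let the kicker play Center with probability p. Expected payoff against L: (-6)p + (-1)(1−p) = −5p − 1; against R: 4p + (-8)(1−p) = 12p − 8.
Setting these equal: −5p − 1 = 12p − 8 ⇒ −17p = -7 ⇒ p = 7/17, and the value is (-5)·(7/17) − 1 = -52/17.
For the keeper: with q = P(L), equating Center's and Right's payoffs gives −10q + 4 = 7q − 8 ⇒ q = 12/17.

-52/17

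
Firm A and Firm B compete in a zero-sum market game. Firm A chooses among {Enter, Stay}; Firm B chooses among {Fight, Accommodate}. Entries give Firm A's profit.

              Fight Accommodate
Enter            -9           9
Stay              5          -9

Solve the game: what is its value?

-9/8

Row minima: Enter → -9, Stay → -9; maximin = -9.
Column maxima: Fight → 5, Accommodate → 9; minimax = 5.
-9 ≠ 5, so there is no saddle point; optimal play is mixed.
Let Firm A play Enter with probability p. Expected payoff against Fight: (-9)p + 5(1−p) = −14p + 5; against Accommodate: 9p + (-9)(1−p) = 18p − 9.
Setting these equal: −14p + 5 = 18p − 9 ⇒ −32p = -14 ⇒ p = 7/16, and the value is (-14)·(7/16) + 5 = -9/8.
For Firm B: with q = P(Fight), equating Enter's and Stay's payoffs gives −18q + 9 = 14q − 9 ⇒ q = 9/16.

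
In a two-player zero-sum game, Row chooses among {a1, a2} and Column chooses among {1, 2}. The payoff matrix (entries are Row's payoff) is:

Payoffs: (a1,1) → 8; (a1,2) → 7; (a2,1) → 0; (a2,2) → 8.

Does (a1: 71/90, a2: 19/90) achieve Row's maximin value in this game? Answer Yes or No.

Against 1 this mix gives (71/90)·8 + (19/90)·0 = 284/45.
Against 2 this mix gives (71/90)·7 + (19/90)·8 = 649/90.
Column will play 1, holding Row to 284/45. Shifting weight toward the row that does better against 1 would raise this floor (the equalizing mix achieves 64/9 against both 1 and 2), so the proposed strategy is not optimal.

No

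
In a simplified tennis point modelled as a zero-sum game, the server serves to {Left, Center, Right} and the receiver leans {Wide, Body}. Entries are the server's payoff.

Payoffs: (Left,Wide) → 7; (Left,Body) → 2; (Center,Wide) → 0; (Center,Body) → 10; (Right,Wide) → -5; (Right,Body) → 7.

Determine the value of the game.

14/3

Row minima: Left → 2, Center → 0, Right → -5; maximin = 2.
Column maxima: Wide → 7, Body → 10; minimax = 7.
2 ≠ 7, so there is no saddle point; optimal play is mixed.
Right is strictly dominated by Center, so the server never plays it.
On the remaining 2×2 (Left, Center vs Wide, Body):
Let the server play Left with probability p. Expected payoff against Wide: 7p + 0(1−p) = 7p; against Body: 2p + 10(1−p) = −8p + 10.
Setting these equal: 7p = −8p + 10 ⇒ 15p = 10 ⇒ p = 2/3, and the value is (7)·(2/3) = 14/3.
For the receiver: with q = P(Wide), equating Left's and Center's payoffs gives 5q + 2 = −10q + 10 ⇒ q = 8/15.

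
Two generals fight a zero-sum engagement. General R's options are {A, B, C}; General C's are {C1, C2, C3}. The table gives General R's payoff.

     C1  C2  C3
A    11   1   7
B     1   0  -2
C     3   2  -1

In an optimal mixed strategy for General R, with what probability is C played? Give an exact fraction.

2/3

Row minima: A → 1, B → -2, C → -1; maximin = 1.
Column maxima: C1 → 11, C2 → 2, C3 → 7; minimax = 2.
1 ≠ 2, so there is no saddle point; optimal play is mixed.
B is strictly dominated by A, so General R never plays it.
C1 is strictly dominated by C2 (it gives General R strictly more in every row), so General C never plays it.
On the remaining 2×2 (A, C vs C2, C3):
Let General R play A with probability p. Expected payoff against C2: 1p + 2(1−p) = −p + 2; against C3: 7p + (-1)(1−p) = 8p − 1.
Setting these equal: −p + 2 = 8p − 1 ⇒ −9p = -3 ⇒ p = 1/3, and the value is (-1)·(1/3) + 2 = 5/3.
For General C: with q = P(C2), equating A's and C's payoffs gives −6q + 7 = 3q − 1 ⇒ q = 8/9.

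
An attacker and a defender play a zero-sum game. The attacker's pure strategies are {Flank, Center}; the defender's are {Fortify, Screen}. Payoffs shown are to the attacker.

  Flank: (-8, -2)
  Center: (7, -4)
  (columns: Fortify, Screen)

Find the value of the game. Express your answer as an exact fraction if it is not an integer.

Row minima: Flank → -8, Center → -4; maximin = -4.
Column maxima: Fortify → 7, Screen → -2; minimax = -2.
-4 ≠ -2, so there is no saddle point; optimal play is mixed.
Let the attacker play Flank with probability p. Expected payoff against Fortify: (-8)p + 7(1−p) = −15p + 7; against Screen: (-2)p + (-4)(1−p) = 2p − 4.
Setting these equal: −15p + 7 = 2p − 4 ⇒ −17p = -11 ⇒ p = 11/17, and the value is (-15)·(11/17) + 7 = -46/17.
For the defender: with q = P(Fortify), equating Flank's and Center's payoffs gives −6q − 2 = 11q − 4 ⇒ q = 2/17.

-46/17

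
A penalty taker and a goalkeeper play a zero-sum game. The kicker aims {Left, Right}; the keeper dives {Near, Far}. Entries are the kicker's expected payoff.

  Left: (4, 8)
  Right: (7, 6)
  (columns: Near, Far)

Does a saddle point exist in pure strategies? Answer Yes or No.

Row minima: Left → 4, Right → 6; maximin = 6.
Column maxima: Near → 7, Far → 8; minimax = 7.
6 ≠ 7, so no pure-strategy equilibrium exists.

No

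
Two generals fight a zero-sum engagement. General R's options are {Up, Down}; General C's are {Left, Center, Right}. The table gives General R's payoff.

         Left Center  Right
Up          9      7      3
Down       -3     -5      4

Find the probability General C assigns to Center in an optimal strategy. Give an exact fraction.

Row minima: Up → 3, Down → -5; maximin = 3.
Column maxima: Left → 9, Center → 7, Right → 4; minimax = 4.
3 ≠ 4, so there is no saddle point; optimal play is mixed.
Left is strictly dominated by Center (it gives General R strictly more in every row), so General C never plays it.
On the remaining 2×2 (Up, Down vs Center, Right):
Let General R play Up with probability p. Expected payoff against Center: 7p + (-5)(1−p) = 12p − 5; against Right: 3p + 4(1−p) = −p + 4.
Setting these equal: 12p − 5 = −p + 4 ⇒ 13p = 9 ⇒ p = 9/13, and the value is (12)·(9/13) − 5 = 43/13.
For General C: with q = P(Center), equating Up's and Down's payoffs gives 4q + 3 = −9q + 4 ⇒ q = 1/13.

1/13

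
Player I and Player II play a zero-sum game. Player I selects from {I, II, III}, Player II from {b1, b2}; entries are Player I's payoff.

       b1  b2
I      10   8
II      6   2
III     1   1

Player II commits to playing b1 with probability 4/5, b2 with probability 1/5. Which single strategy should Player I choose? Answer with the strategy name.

I

Expected payoff of I: (4/5)·10 + (1/5)·8 = 48/5.
Expected payoff of II: (4/5)·6 + (1/5)·2 = 26/5.
Expected payoff of III: (4/5)·1 + (1/5)·1 = 1.
The largest is 48/5, so Player I's best response is I.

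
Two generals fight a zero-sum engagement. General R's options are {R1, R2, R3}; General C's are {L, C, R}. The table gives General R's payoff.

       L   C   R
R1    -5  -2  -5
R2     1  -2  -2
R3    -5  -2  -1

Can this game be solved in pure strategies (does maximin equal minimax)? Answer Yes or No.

Row minima: R1 → -5, R2 → -2, R3 → -5; maximin = -2.
Column maxima: L → 1, C → -2, R → -1; minimax = -2.
maximin = minimax = -2, so a saddle point exists.

Yes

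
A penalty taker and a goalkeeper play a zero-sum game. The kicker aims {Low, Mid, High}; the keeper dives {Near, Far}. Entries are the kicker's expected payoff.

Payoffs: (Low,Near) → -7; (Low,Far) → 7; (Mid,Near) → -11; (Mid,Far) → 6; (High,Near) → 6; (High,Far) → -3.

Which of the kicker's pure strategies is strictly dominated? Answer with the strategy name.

Mid

Low gives a strictly higher payoff than Mid against every column: -7 > -11, 7 > 6.
So Mid is strictly dominated and the kicker never plays it.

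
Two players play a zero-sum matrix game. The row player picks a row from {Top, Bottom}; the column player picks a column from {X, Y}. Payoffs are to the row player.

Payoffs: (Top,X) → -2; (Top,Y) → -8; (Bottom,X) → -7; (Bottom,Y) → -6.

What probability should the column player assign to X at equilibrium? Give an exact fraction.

2/7

Row minima: Top → -8, Bottom → -7; maximin = -7.
Column maxima: X → -2, Y → -6; minimax = -6.
-7 ≠ -6, so there is no saddle point; optimal play is mixed.
Let the row player play Top with probability p. Expected payoff against X: (-2)p + (-7)(1−p) = 5p − 7; against Y: (-8)p + (-6)(1−p) = −2p − 6.
Setting these equal: 5p − 7 = −2p − 6 ⇒ 7p = 1 ⇒ p = 1/7, and the value is (5)·(1/7) − 7 = -44/7.
For the column player: with q = P(X), equating Top's and Bottom's payoffs gives 6q − 8 = −q − 6 ⇒ q = 2/7.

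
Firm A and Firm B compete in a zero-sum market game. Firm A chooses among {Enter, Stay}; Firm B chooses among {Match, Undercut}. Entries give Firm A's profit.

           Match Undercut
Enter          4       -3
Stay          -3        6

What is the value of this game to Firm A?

Row minima: Enter → -3, Stay → -3; maximin = -3.
Column maxima: Match → 4, Undercut → 6; minimax = 4.
-3 ≠ 4, so there is no saddle point; optimal play is mixed.
Let Firm A play Enter with probability p. Expected payoff against Match: 4p + (-3)(1−p) = 7p − 3; against Undercut: (-3)p + 6(1−p) = −9p + 6.
Setting these equal: 7p − 3 = −9p + 6 ⇒ 16p = 9 ⇒ p = 9/16, and the value is (7)·(9/16) − 3 = 15/16.
For Firm B: with q = P(Match), equating Enter's and Stay's payoffs gives 7q − 3 = −9q + 6 ⇒ q = 9/16.

15/16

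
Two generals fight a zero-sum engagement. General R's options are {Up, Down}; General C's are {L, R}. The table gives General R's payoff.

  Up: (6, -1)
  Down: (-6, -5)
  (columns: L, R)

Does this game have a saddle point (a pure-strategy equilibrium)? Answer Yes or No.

Row minima: Up → -1, Down → -6; maximin = -1.
Column maxima: L → 6, R → -1; minimax = -1.
maximin = minimax = -1, so a saddle point exists.

Yes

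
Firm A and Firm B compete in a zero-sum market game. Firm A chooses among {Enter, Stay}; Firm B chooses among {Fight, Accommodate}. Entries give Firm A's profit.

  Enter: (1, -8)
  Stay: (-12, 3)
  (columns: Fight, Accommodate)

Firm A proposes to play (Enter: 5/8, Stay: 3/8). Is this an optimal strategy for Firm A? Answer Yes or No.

Yes

Against Fight this mix gives (5/8)·1 + (3/8)·(-12) = -31/8.
Against Accommodate this mix gives (5/8)·(-8) + (3/8)·3 = -31/8.
All of Firm B's active replies (Fight, Accommodate) yield -31/8, and no column does worse for Firm A. The mix makes Firm B indifferent and guarantees -31/8, so it is optimal.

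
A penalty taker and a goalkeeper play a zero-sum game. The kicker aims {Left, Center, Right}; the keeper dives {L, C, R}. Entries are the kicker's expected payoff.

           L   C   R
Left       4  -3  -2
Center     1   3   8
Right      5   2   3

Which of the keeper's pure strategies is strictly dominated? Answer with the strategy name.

C holds the kicker's payoff strictly below R in every row: -3 < -2, 3 < 8, 2 < 3.
So R is strictly dominated for the keeper.

R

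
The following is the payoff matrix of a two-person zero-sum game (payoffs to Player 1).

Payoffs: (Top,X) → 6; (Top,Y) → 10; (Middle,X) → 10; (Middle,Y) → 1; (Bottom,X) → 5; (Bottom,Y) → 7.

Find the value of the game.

Row minima: Top → 6, Middle → 1, Bottom → 5; maximin = 6.
Column maxima: X → 10, Y → 10; minimax = 10.
6 ≠ 10, so there is no saddle point; optimal play is mixed.
Bottom is strictly dominated by Top, so Player 1 never plays it.
On the remaining 2×2 (Top, Middle vs X, Y):
Let Player 1 play Top with probability p. Expected payoff against X: 6p + 10(1−p) = −4p + 10; against Y: 10p + 1(1−p) = 9p + 1.
Setting these equal: −4p + 10 = 9p + 1 ⇒ −13p = -9 ⇒ p = 9/13, and the value is (-4)·(9/13) + 10 = 94/13.
For Player 2: with q = P(X), equating Top's and Middle's payoffs gives −4q + 10 = 9q + 1 ⇒ q = 9/13.

94/13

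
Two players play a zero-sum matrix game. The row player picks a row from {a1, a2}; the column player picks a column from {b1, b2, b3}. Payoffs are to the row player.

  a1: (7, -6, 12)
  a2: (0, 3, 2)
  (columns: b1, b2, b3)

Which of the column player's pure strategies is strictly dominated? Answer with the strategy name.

b1 holds the row player's payoff strictly below b3 in every row: 7 < 12, 0 < 2.
So b3 is strictly dominated for the column player.

b3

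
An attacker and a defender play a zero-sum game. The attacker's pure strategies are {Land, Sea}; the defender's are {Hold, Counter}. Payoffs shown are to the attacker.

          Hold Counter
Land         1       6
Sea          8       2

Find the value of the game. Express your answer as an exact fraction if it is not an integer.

Row minima: Land → 1, Sea → 2; maximin = 2.
Column maxima: Hold → 8, Counter → 6; minimax = 6.
2 ≠ 6, so there is no saddle point; optimal play is mixed.
Let the attacker play Land with probability p. Expected payoff against Hold: 1p + 8(1−p) = −7p + 8; against Counter: 6p + 2(1−p) = 4p + 2.
Setting these equal: −7p + 8 = 4p + 2 ⇒ −11p = -6 ⇒ p = 6/11, and the value is (-7)·(6/11) + 8 = 46/11.
For the defender: with q = P(Hold), equating Land's and Sea's payoffs gives −5q + 6 = 6q + 2 ⇒ q = 4/11.

46/11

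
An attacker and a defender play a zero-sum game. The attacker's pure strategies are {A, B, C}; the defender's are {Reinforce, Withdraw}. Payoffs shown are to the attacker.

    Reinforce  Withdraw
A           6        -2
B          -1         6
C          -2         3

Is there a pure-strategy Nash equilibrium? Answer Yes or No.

Row minima: A → -2, B → -1, C → -2; maximin = -1.
Column maxima: Reinforce → 6, Withdraw → 6; minimax = 6.
-1 ≠ 6, so no pure-strategy equilibrium exists.

No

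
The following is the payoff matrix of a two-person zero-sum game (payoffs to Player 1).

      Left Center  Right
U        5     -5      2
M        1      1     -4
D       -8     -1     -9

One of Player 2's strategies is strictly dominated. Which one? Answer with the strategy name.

Left

Right holds Player 1's payoff strictly below Left in every row: 2 < 5, -4 < 1, -9 < -8.
So Left is strictly dominated for Player 2.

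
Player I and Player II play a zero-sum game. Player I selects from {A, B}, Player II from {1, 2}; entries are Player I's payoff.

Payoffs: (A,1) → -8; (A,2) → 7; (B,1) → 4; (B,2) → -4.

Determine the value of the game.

Row minima: A → -8, B → -4; maximin = -4.
Column maxima: 1 → 4, 2 → 7; minimax = 4.
-4 ≠ 4, so there is no saddle point; optimal play is mixed.
Let Player I play A with probability p. Expected payoff against 1: (-8)p + 4(1−p) = −12p + 4; against 2: 7p + (-4)(1−p) = 11p − 4.
Setting these equal: −12p + 4 = 11p − 4 ⇒ −23p = -8 ⇒ p = 8/23, and the value is (-12)·(8/23) + 4 = -4/23.
For Player II: with q = P(1), equating A's and B's payoffs gives −15q + 7 = 8q − 4 ⇒ q = 11/23.

-4/23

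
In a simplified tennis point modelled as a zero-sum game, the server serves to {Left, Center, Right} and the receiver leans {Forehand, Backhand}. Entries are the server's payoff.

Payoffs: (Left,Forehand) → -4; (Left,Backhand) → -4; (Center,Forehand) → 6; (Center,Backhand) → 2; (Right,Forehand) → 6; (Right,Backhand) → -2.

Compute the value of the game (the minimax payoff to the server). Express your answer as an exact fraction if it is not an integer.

Row minima: Left → -4, Center → 2, Right → -2; maximin = 2.
Column maxima: Forehand → 6, Backhand → 2; minimax = 2.
Since maximin = minimax = 2, there is a saddle point and the value is 2.

2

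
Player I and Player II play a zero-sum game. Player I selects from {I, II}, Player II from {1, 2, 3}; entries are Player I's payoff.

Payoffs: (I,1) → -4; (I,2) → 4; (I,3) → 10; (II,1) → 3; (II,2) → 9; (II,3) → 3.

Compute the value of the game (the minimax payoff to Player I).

Row minima: I → -4, II → 3; maximin = 3.
Column maxima: 1 → 3, 2 → 9, 3 → 10; minimax = 3.
Since maximin = minimax = 3, there is a saddle point and the value is 3.

3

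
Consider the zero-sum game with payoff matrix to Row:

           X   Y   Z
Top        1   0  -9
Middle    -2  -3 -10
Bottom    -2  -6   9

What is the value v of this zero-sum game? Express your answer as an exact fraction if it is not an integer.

-9/4

Row minima: Top → -9, Middle → -10, Bottom → -6; maximin = -6.
Column maxima: X → 1, Y → 0, Z → 9; minimax = 0.
-6 ≠ 0, so there is no saddle point; optimal play is mixed.
Middle is strictly dominated by Top, so Row never plays it.
X is strictly dominated by Y (it gives Row strictly more in every row), so Column never plays it.
On the remaining 2×2 (Top, Bottom vs Y, Z):
Let Row play Top with probability p. Expected payoff against Y: 0p + (-6)(1−p) = 6p − 6; against Z: (-9)p + 9(1−p) = −18p + 9.
Setting these equal: 6p − 6 = −18p + 9 ⇒ 24p = 15 ⇒ p = 5/8, and the value is (6)·(5/8) − 6 = -9/4.
For Column: with q = P(Y), equating Top's and Bottom's payoffs gives 9q − 9 = −15q + 9 ⇒ q = 3/4.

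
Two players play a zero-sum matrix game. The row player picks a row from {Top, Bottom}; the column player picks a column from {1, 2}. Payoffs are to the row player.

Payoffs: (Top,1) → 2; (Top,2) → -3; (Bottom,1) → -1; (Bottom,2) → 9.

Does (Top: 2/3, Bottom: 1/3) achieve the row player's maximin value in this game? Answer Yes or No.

Against 1 this mix gives (2/3)·2 + (1/3)·(-1) = 1.
Against 2 this mix gives (2/3)·(-3) + (1/3)·9 = 1.
All of the column player's active replies (1, 2) yield 1, and no column does worse for the row player. The mix makes the column player indifferent and guarantees 1, so it is optimal.

Yes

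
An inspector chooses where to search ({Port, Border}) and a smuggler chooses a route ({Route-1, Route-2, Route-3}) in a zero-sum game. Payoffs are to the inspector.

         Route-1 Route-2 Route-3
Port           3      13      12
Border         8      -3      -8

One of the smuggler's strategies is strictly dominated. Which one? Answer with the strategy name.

Route-3 holds the inspector's payoff strictly below Route-2 in every row: 12 < 13, -8 < -3.
So Route-2 is strictly dominated for the smuggler.

Route-2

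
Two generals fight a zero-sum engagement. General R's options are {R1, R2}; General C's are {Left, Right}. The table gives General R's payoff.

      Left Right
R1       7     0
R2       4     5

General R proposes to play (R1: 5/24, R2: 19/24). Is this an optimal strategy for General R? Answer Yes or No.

Against Left this mix gives (5/24)·7 + (19/24)·4 = 37/8.
Against Right this mix gives (5/24)·0 + (19/24)·5 = 95/24.
General C will play Right, holding General R to 95/24. Shifting weight toward the row that does better against Right would raise this floor (the equalizing mix achieves 35/8 against both Right and Left), so the proposed strategy is not optimal.

No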